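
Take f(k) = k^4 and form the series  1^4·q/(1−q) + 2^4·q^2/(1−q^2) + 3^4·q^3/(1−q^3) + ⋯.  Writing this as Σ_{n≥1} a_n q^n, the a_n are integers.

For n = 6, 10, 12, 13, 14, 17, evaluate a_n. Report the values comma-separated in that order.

q^6  k|6↦f(k): 1:1 2:16 3:81 6:1296  a_6=1394
d|10:{10,5,2,1}  Σf=10000+625+16+1=10642
[q^12] f(1)=1,f(2)=16,f(3)=81,f(4)=256,f(6)=1296,f(12)=20736 ⇒ 22386
d|13:{13,1}  Σf=28561+1=28562
q^14  k|14↦f(k): 1:1 2:16 7:2401 14:38416  a_14=40834
q^17  k|17↦f(k): 17:83521 1:1  a_17=83522

1394, 10642, 22386, 28562, 40834, 83522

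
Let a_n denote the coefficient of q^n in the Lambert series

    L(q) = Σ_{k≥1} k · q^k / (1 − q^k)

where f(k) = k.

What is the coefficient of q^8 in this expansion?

d|8:{1,2,4,8}  Σf=1+2+4+8=15

a_8 = 15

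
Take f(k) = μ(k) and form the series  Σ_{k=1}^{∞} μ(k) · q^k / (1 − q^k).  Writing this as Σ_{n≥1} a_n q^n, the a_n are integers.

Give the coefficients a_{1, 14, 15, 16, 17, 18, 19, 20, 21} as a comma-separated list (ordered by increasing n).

[q^1] μ(1)=1 ⇒ 1
[q^14] μ(1)=1,μ(2)=-1,μ(7)=-1,μ(14)=1 ⇒ 0
d|15:{1,3,5,15}  Σμ=1+(-1)+(-1)+1=0
n=16: 1·16 2·8 4·4 8·2 16·1  μ→[1+(-1)+0+0+0]=0
n=17: 1·17 17·1  μ→[1+(-1)]=0
n=18: 1·18 2·9 3·6 6·3 9·2 18·1  μ→[1+(-1)+(-1)+1+0+0]=0
d|19:{19,1}  Σμ=(-1)+1=0
n=20: 1·20 2·10 4·5 5·4 10·2 20·1  μ→[1+(-1)+0+(-1)+1+0]=0
[q^21] μ(1)=1,μ(3)=-1,μ(7)=-1,μ(21)=1 ⇒ 0

1, 0, 0, 0, 0, 0, 0, 0, 0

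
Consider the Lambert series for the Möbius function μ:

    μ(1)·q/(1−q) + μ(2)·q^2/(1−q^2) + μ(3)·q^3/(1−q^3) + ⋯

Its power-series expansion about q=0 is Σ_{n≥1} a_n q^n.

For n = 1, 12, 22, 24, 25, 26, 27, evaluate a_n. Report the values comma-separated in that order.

n=1: 1·1  μ→[1]=1
q^12  k|12↦μ(k): 1:1 2:-1 3:-1 4:0 6:1 12:0  a_12=0
n=22: 1·22 2·11 11·2 22·1  μ→[1+(-1)+(-1)+1]=0
q^24  k|24↦μ(k): 24:0 12:0 8:0 6:1 4:0 3:-1 2:-1 1:1  a_24=0
d|25:{25,5,1}  Σμ=0+(-1)+1=0
[q^26] μ(26)=1,μ(13)=-1,μ(2)=-1,μ(1)=1 ⇒ 0
n=27: 27·1 9·3 3·9 1·27  μ→[0+0+(-1)+1]=0

1, 0, 0, 0, 0, 0, 0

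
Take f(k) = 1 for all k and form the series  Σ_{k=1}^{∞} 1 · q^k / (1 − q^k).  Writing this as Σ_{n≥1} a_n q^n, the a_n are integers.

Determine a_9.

q^9  k|9↦f(k): 1:1 3:1 9:1  a_9=3

a_9 = 3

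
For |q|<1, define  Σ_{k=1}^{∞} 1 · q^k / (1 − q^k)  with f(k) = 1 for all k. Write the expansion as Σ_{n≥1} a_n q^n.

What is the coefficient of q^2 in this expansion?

n=2: 1·2 2·1  f→[1+1]=2

a_2 = 2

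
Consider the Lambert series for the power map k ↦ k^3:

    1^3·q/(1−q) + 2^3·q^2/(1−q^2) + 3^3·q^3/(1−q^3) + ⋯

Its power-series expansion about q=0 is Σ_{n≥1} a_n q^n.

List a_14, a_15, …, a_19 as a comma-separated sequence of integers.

[q^14] f(14)=2744,f(7)=343,f(2)=8,f(1)=1 ⇒ 3096
n=15: 1·15 3·5 5·3 15·1  f→[1+27+125+3375]=3528
[q^16] f(16)=4096,f(8)=512,f(4)=64,f(2)=8,f(1)=1 ⇒ 4681
n=17: 1·17 17·1  f→[1+4913]=4914
[q^18] f(1)=1,f(2)=8,f(3)=27,f(6)=216,f(9)=729,f(18)=5832 ⇒ 6813
[q^19] f(1)=1,f(19)=6859 ⇒ 6860

3096, 3528, 4681, 4914, 6813, 6860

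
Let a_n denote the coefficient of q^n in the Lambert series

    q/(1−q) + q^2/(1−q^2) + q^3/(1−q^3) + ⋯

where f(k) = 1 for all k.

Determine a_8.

a_8 = 4

d|8:{1,2,4,8}  Σf=1+1+1+1=4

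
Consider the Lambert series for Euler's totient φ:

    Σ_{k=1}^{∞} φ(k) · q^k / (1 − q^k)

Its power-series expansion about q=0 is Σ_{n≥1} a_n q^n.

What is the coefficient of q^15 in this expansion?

[q^15] φ(15)=8,φ(5)=4,φ(3)=2,φ(1)=1 ⇒ 15

a_15 = 15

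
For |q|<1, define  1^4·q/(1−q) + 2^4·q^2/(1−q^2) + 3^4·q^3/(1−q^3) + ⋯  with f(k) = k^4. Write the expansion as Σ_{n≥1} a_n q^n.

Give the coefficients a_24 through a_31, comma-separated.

358258, 391251, 485554, 538084, 655746, 707282, 872644, 923522

n=24: 1·24 2·12 3·8 4·6 6·4 8·3 12·2 24·1  f→[1+16+81+256+1296+4096+20736+331776]=358258
[q^25] f(25)=390625,f(5)=625,f(1)=1 ⇒ 391251
q^26  k|26↦f(k): 1:1 2:16 13:28561 26:456976  a_26=485554
d|27:{1,3,9,27}  Σf=1+81+6561+531441=538084
q^28  k|28↦f(k): 28:614656 14:38416 7:2401 4:256 2:16 1:1  a_28=655746
q^29  k|29↦f(k): 29:707281 1:1  a_29=707282
[q^30] f(1)=1,f(2)=16,f(3)=81,f(5)=625,f(6)=1296,f(10)=10000,f(15)=50625,f(30)=810000 ⇒ 872644
n=31: 31·1 1·31  f→[923521+1]=923522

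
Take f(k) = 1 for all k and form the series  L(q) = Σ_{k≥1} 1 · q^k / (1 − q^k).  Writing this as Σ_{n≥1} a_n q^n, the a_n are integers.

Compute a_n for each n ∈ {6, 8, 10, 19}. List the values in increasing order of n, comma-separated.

4, 4, 4, 2

n=6: 1·6 2·3 3·2 6·1  f→[1+1+1+1]=4
q^8  k|8↦f(k): 8:1 4:1 2:1 1:1  a_8=4
q^10  k|10↦f(k): 10:1 5:1 2:1 1:1  a_10=4
d|19:{1,19}  Σf=1+1=2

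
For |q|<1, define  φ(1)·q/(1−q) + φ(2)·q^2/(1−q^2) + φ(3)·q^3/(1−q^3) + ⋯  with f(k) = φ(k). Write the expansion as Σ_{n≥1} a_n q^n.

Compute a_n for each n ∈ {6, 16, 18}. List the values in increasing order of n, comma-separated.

[q^6] φ(1)=1,φ(2)=1,φ(3)=2,φ(6)=2 ⇒ 6
d|16:{1,2,4,8,16}  Σφ=1+1+2+4+8=16
n=18: 18·1 9·2 6·3 3·6 2·9 1·18  φ→[6+6+2+2+1+1]=18

6, 16, 18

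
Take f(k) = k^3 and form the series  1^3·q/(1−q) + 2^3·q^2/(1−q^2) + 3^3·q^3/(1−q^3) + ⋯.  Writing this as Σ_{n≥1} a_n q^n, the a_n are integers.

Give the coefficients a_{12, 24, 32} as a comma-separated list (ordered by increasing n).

2044, 16380, 37449

[q^12] f(12)=1728,f(6)=216,f(4)=64,f(3)=27,f(2)=8,f(1)=1 ⇒ 2044
n=24: 1·24 2·12 3·8 4·6 6·4 8·3 12·2 24·1  f→[1+8+27+64+216+512+1728+13824]=16380
[q^32] f(32)=32768,f(16)=4096,f(8)=512,f(4)=64,f(2)=8,f(1)=1 ⇒ 37449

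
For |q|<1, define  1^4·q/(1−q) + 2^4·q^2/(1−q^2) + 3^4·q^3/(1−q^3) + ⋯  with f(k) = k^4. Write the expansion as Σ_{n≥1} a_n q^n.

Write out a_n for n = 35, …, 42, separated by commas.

1503652, 1813539, 1874162, 2215474, 2342084, 2734994, 2825762, 3348388

d|35:{1,5,7,35}  Σf=1+625+2401+1500625=1503652
[q^36] f(1)=1,f(2)=16,f(3)=81,f(4)=256,f(6)=1296,f(9)=6561,f(12)=20736,f(18)=104976,f(36)=1679616 ⇒ 1813539
[q^37] f(37)=1874161,f(1)=1 ⇒ 1874162
q^38  k|38↦f(k): 38:2085136 19:130321 2:16 1:1  a_38=2215474
n=39: 1·39 3·13 13·3 39·1  f→[1+81+28561+2313441]=2342084
q^40  k|40↦f(k): 40:2560000 20:160000 10:10000 8:4096 5:625 4:256 2:16 1:1  a_40=2734994
d|41:{1,41}  Σf=1+2825761=2825762
d|42:{42,21,14,7,6,3,2,1}  Σf=3111696+194481+38416+2401+1296+81+16+1=3348388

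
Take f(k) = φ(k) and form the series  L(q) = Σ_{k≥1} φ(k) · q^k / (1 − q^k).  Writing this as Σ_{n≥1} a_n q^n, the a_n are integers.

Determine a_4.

n=4: 1·4 2·2 4·1  φ→[1+1+2]=4

a_4 = 4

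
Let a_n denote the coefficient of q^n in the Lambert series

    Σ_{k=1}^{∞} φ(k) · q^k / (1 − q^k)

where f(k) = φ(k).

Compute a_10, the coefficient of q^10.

n=10: 1·10 2·5 5·2 10·1  φ→[1+1+4+4]=10

a_10 = 10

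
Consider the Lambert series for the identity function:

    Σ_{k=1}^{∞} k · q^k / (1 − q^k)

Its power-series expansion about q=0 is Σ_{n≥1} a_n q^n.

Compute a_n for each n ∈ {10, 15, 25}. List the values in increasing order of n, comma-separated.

n=10: 1·10 2·5 5·2 10·1  f→[1+2+5+10]=18
n=15: 1·15 3·5 5·3 15·1  f→[1+3+5+15]=24
d|25:{1,5,25}  Σf=1+5+25=31

18, 24, 31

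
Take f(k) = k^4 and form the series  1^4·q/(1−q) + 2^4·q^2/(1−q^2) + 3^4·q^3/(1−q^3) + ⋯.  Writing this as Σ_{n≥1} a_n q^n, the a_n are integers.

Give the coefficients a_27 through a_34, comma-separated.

538084, 655746, 707282, 872644, 923522, 1118481, 1200644, 1419874

q^27  k|27↦f(k): 1:1 3:81 9:6561 27:531441  a_27=538084
[q^28] f(28)=614656,f(14)=38416,f(7)=2401,f(4)=256,f(2)=16,f(1)=1 ⇒ 655746
q^29  k|29↦f(k): 29:707281 1:1  a_29=707282
q^30  k|30↦f(k): 30:810000 15:50625 10:10000 6:1296 5:625 3:81 2:16 1:1  a_30=872644
q^31  k|31↦f(k): 1:1 31:923521  a_31=923522
n=32: 32·1 16·2 8·4 4·8 2·16 1·32  f→[1048576+65536+4096+256+16+1]=1118481
n=33: 33·1 11·3 3·11 1·33  f→[1185921+14641+81+1]=1200644
q^34  k|34↦f(k): 1:1 2:16 17:83521 34:1336336  a_34=1419874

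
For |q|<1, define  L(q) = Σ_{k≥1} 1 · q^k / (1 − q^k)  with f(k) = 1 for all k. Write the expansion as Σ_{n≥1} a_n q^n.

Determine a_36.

[q^36] f(1)=1,f(2)=1,f(3)=1,f(4)=1,f(6)=1,f(9)=1,f(12)=1,f(18)=1,f(36)=1 ⇒ 9

a_36 = 9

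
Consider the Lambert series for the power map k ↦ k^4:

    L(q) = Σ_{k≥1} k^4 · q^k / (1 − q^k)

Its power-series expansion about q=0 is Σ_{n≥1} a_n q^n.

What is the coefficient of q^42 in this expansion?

a_42 = 3348388

n=42: 1·42 2·21 3·14 6·7 7·6 14·3 21·2 42·1  f→[1+16+81+1296+2401+38416+194481+3111696]=3348388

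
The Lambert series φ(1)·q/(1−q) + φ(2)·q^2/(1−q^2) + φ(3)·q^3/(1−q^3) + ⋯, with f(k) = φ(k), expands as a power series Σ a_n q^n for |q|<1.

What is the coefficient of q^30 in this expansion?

q^30  k|30↦φ(k): 30:8 15:8 10:4 6:2 5:4 3:2 2:1 1:1  a_30=30

a_30 = 30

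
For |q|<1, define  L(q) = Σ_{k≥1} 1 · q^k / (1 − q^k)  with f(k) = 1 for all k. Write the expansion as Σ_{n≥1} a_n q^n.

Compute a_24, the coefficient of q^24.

q^24  k|24↦f(k): 1:1 2:1 3:1 4:1 6:1 8:1 12:1 24:1  a_24=8

a_24 = 8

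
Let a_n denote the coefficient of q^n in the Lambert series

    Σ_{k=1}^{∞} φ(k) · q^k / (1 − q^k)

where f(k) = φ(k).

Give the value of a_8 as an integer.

[q^8] φ(1)=1,φ(2)=1,φ(4)=2,φ(8)=4 ⇒ 8

a_8 = 8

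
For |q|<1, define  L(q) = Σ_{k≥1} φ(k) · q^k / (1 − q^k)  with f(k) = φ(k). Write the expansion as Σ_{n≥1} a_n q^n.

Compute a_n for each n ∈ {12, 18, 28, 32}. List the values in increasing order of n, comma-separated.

d|12:{12,6,4,3,2,1}  Σφ=4+2+2+2+1+1=12
d|18:{1,2,3,6,9,18}  Σφ=1+1+2+2+6+6=18
[q^28] φ(28)=12,φ(14)=6,φ(7)=6,φ(4)=2,φ(2)=1,φ(1)=1 ⇒ 28
[q^32] φ(32)=16,φ(16)=8,φ(8)=4,φ(4)=2,φ(2)=1,φ(1)=1 ⇒ 32

12, 18, 28, 32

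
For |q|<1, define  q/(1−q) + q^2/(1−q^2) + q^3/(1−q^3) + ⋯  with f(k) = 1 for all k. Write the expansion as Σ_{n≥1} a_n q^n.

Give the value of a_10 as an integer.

a_10 = 4

q^10  k|10↦f(k): 10:1 5:1 2:1 1:1  a_10=4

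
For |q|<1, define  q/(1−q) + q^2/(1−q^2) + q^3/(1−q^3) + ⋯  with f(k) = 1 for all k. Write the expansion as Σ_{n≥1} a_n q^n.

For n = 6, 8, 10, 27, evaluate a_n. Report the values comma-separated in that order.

4, 4, 4, 4

[q^6] f(1)=1,f(2)=1,f(3)=1,f(6)=1 ⇒ 4
q^8  k|8↦f(k): 1:1 2:1 4:1 8:1  a_8=4
n=10: 1·10 2·5 5·2 10·1  f→[1+1+1+1]=4
q^27  k|27↦f(k): 1:1 3:1 9:1 27:1  a_27=4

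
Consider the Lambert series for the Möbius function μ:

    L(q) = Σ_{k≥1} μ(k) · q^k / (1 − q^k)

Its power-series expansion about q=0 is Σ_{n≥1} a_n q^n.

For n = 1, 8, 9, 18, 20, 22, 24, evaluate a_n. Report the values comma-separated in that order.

1, 0, 0, 0, 0, 0, 0

d|1:{1}  Σμ=1=1
[q^8] μ(1)=1,μ(2)=-1,μ(4)=0,μ(8)=0 ⇒ 0
d|9:{1,3,9}  Σμ=1+(-1)+0=0
d|18:{18,9,6,3,2,1}  Σμ=0+0+1+(-1)+(-1)+1=0
d|20:{20,10,5,4,2,1}  Σμ=0+1+(-1)+0+(-1)+1=0
[q^22] μ(22)=1,μ(11)=-1,μ(2)=-1,μ(1)=1 ⇒ 0
[q^24] μ(24)=0,μ(12)=0,μ(8)=0,μ(6)=1,μ(4)=0,μ(3)=-1,μ(2)=-1,μ(1)=1 ⇒ 0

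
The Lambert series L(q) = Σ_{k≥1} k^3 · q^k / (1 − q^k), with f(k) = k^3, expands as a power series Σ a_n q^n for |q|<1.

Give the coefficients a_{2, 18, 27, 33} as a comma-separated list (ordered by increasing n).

9, 6813, 20440, 37296

q^2  k|2↦f(k): 1:1 2:8  a_2=9
n=18: 1·18 2·9 3·6 6·3 9·2 18·1  f→[1+8+27+216+729+5832]=6813
d|27:{27,9,3,1}  Σf=19683+729+27+1=20440
n=33: 33·1 11·3 3·11 1·33  f→[35937+1331+27+1]=37296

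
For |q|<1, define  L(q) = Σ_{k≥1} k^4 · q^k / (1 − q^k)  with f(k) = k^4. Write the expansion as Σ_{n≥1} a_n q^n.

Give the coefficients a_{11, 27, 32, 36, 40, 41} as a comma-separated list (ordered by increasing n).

q^11  k|11↦f(k): 1:1 11:14641  a_11=14642
n=27: 27·1 9·3 3·9 1·27  f→[531441+6561+81+1]=538084
n=32: 32·1 16·2 8·4 4·8 2·16 1·32  f→[1048576+65536+4096+256+16+1]=1118481
q^36  k|36↦f(k): 1:1 2:16 3:81 4:256 6:1296 9:6561 12:20736 18:104976 36:1679616  a_36=1813539
n=40: 40·1 20·2 10·4 8·5 5·8 4·10 2·20 1·40  f→[2560000+160000+10000+4096+625+256+16+1]=2734994
[q^41] f(1)=1,f(41)=2825761 ⇒ 2825762

14642, 538084, 1118481, 1813539, 2734994, 2825762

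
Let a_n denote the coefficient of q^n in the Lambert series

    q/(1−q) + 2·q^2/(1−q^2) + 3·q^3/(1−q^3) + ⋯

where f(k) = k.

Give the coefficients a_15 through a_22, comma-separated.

24, 31, 18, 39, 20, 42, 32, 36

n=15: 1·15 3·5 5·3 15·1  f→[1+3+5+15]=24
q^16  k|16↦f(k): 16:16 8:8 4:4 2:2 1:1  a_16=31
n=17: 17·1 1·17  f→[17+1]=18
q^18  k|18↦f(k): 18:18 9:9 6:6 3:3 2:2 1:1  a_18=39
n=19: 1·19 19·1  f→[1+19]=20
[q^20] f(20)=20,f(10)=10,f(5)=5,f(4)=4,f(2)=2,f(1)=1 ⇒ 42
q^21  k|21↦f(k): 1:1 3:3 7:7 21:21  a_21=32
[q^22] f(22)=22,f(11)=11,f(2)=2,f(1)=1 ⇒ 36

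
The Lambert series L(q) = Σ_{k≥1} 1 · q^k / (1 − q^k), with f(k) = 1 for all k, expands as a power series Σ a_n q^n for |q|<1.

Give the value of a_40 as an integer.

[q^40] f(1)=1,f(2)=1,f(4)=1,f(5)=1,f(8)=1,f(10)=1,f(20)=1,f(40)=1 ⇒ 8

a_40 = 8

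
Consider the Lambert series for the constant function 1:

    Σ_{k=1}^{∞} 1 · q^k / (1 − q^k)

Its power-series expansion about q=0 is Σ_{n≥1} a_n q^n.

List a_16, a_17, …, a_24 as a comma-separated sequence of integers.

n=16: 1·16 2·8 4·4 8·2 16·1  f→[1+1+1+1+1]=5
n=17: 1·17 17·1  f→[1+1]=2
n=18: 18·1 9·2 6·3 3·6 2·9 1·18  f→[1+1+1+1+1+1]=6
n=19: 19·1 1·19  f→[1+1]=2
q^20  k|20↦f(k): 20:1 10:1 5:1 4:1 2:1 1:1  a_20=6
[q^21] f(21)=1,f(7)=1,f(3)=1,f(1)=1 ⇒ 4
d|22:{1,2,11,22}  Σf=1+1+1+1=4
q^23  k|23↦f(k): 23:1 1:1  a_23=2
n=24: 24·1 12·2 8·3 6·4 4·6 3·8 2·12 1·24  f→[1+1+1+1+1+1+1+1]=8

5, 2, 6, 2, 6, 4, 4, 2, 8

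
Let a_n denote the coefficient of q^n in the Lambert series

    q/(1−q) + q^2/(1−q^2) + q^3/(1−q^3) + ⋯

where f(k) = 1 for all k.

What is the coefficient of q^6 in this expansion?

[q^6] f(6)=1,f(3)=1,f(2)=1,f(1)=1 ⇒ 4

a_6 = 4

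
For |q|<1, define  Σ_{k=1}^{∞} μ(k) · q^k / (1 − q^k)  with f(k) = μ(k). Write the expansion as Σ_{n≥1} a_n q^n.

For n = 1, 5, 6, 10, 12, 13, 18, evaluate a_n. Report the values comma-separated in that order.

1, 0, 0, 0, 0, 0, 0

q^1  k|1↦μ(k): 1:1  a_1=1
[q^5] μ(5)=-1,μ(1)=1 ⇒ 0
d|6:{6,3,2,1}  Σμ=1+(-1)+(-1)+1=0
d|10:{10,5,2,1}  Σμ=1+(-1)+(-1)+1=0
n=12: 1·12 2·6 3·4 4·3 6·2 12·1  μ→[1+(-1)+(-1)+0+1+0]=0
n=13: 13·1 1·13  μ→[(-1)+1]=0
n=18: 1·18 2·9 3·6 6·3 9·2 18·1  μ→[1+(-1)+(-1)+1+0+0]=0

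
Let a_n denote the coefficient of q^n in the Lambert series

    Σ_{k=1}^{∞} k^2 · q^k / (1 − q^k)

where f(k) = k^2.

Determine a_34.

d|34:{34,17,2,1}  Σf=1156+289+4+1=1450

a_34 = 1450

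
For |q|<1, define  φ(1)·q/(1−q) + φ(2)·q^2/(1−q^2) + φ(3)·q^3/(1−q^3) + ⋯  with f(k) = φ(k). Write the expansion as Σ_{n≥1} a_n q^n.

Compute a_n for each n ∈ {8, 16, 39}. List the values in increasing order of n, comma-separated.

[q^8] φ(1)=1,φ(2)=1,φ(4)=2,φ(8)=4 ⇒ 8
[q^16] φ(1)=1,φ(2)=1,φ(4)=2,φ(8)=4,φ(16)=8 ⇒ 16
q^39  k|39↦φ(k): 1:1 3:2 13:12 39:24  a_39=39

8, 16, 39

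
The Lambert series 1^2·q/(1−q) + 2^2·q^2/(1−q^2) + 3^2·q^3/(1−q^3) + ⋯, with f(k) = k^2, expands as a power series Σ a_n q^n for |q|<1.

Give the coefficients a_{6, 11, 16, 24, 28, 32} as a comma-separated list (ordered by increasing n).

d|6:{1,2,3,6}  Σf=1+4+9+36=50
[q^11] f(1)=1,f(11)=121 ⇒ 122
q^16  k|16↦f(k): 1:1 2:4 4:16 8:64 16:256  a_16=341
[q^24] f(24)=576,f(12)=144,f(8)=64,f(6)=36,f(4)=16,f(3)=9,f(2)=4,f(1)=1 ⇒ 850
[q^28] f(1)=1,f(2)=4,f(4)=16,f(7)=49,f(14)=196,f(28)=784 ⇒ 1050
d|32:{1,2,4,8,16,32}  Σf=1+4+16+64+256+1024=1365

50, 122, 341, 850, 1050, 1365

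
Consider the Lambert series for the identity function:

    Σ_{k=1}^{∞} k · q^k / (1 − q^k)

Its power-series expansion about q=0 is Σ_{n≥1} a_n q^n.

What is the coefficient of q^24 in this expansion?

a_24 = 60

d|24:{1,2,3,4,6,8,12,24}  Σf=1+2+3+4+6+8+12+24=60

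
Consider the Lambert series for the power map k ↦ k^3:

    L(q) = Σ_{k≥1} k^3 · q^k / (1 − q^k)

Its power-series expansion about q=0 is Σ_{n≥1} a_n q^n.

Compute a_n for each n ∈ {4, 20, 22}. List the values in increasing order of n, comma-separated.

d|4:{4,2,1}  Σf=64+8+1=73
n=20: 1·20 2·10 4·5 5·4 10·2 20·1  f→[1+8+64+125+1000+8000]=9198
q^22  k|22↦f(k): 22:10648 11:1331 2:8 1:1  a_22=11988

73, 9198, 11988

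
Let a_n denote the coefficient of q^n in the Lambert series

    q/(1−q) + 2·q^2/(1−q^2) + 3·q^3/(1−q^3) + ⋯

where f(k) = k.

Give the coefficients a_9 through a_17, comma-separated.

d|9:{9,3,1}  Σf=9+3+1=13
d|10:{10,5,2,1}  Σf=10+5+2+1=18
n=11: 1·11 11·1  f→[1+11]=12
n=12: 12·1 6·2 4·3 3·4 2·6 1·12  f→[12+6+4+3+2+1]=28
n=13: 13·1 1·13  f→[13+1]=14
q^14  k|14↦f(k): 14:14 7:7 2:2 1:1  a_14=24
q^15  k|15↦f(k): 1:1 3:3 5:5 15:15  a_15=24
q^16  k|16↦f(k): 16:16 8:8 4:4 2:2 1:1  a_16=31
n=17: 17·1 1·17  f→[17+1]=18

13, 18, 12, 28, 14, 24, 24, 31, 18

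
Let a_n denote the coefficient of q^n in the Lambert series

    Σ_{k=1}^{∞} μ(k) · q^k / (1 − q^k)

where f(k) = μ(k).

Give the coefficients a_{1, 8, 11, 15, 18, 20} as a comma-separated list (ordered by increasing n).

1, 0, 0, 0, 0, 0

[q^1] μ(1)=1 ⇒ 1
n=8: 1·8 2·4 4·2 8·1  μ→[1+(-1)+0+0]=0
q^11  k|11↦μ(k): 11:-1 1:1  a_11=0
q^15  k|15↦μ(k): 15:1 5:-1 3:-1 1:1  a_15=0
n=18: 18·1 9·2 6·3 3·6 2·9 1·18  μ→[0+0+1+(-1)+(-1)+1]=0
n=20: 20·1 10·2 5·4 4·5 2·10 1·20  μ→[0+1+(-1)+0+(-1)+1]=0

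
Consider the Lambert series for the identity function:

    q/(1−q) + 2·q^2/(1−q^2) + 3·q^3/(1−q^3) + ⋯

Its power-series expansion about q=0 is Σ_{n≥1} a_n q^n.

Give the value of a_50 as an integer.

a_50 = 93

d|50:{50,25,10,5,2,1}  Σf=50+25+10+5+2+1=93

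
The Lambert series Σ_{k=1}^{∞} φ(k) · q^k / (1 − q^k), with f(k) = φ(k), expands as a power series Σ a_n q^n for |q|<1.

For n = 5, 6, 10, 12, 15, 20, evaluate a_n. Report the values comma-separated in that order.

n=5: 5·1 1·5  φ→[4+1]=5
n=6: 6·1 3·2 2·3 1·6  φ→[2+2+1+1]=6
[q^10] φ(10)=4,φ(5)=4,φ(2)=1,φ(1)=1 ⇒ 10
q^12  k|12↦φ(k): 1:1 2:1 3:2 4:2 6:2 12:4  a_12=12
d|15:{1,3,5,15}  Σφ=1+2+4+8=15
n=20: 1·20 2·10 4·5 5·4 10·2 20·1  φ→[1+1+2+4+4+8]=20

5, 6, 10, 12, 15, 20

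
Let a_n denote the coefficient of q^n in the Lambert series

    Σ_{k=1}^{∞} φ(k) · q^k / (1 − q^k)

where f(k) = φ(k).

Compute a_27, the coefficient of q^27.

[q^27] φ(1)=1,φ(3)=2,φ(9)=6,φ(27)=18 ⇒ 27

a_27 = 27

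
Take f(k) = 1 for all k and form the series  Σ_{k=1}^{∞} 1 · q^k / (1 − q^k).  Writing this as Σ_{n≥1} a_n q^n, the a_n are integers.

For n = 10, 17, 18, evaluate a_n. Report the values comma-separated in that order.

4, 2, 6

[q^10] f(1)=1,f(2)=1,f(5)=1,f(10)=1 ⇒ 4
n=17: 1·17 17·1  f→[1+1]=2
d|18:{1,2,3,6,9,18}  Σf=1+1+1+1+1+1=6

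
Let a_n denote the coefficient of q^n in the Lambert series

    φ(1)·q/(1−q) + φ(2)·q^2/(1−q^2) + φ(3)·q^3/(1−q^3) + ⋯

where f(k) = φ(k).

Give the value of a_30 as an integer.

q^30  k|30↦φ(k): 1:1 2:1 3:2 5:4 6:2 10:4 15:8 30:8  a_30=30

a_30 = 30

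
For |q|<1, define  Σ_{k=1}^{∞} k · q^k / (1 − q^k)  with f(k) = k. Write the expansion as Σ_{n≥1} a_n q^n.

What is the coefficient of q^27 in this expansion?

q^27  k|27↦f(k): 27:27 9:9 3:3 1:1  a_27=40

a_27 = 40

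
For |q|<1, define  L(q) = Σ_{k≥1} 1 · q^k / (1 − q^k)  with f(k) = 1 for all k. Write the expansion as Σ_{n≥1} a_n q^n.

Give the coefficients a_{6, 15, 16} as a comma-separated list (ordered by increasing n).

q^6  k|6↦f(k): 6:1 3:1 2:1 1:1  a_6=4
d|15:{1,3,5,15}  Σf=1+1+1+1=4
n=16: 1·16 2·8 4·4 8·2 16·1  f→[1+1+1+1+1]=5

4, 4, 5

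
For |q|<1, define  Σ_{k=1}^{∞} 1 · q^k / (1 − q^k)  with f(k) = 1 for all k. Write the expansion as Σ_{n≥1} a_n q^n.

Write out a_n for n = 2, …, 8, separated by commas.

[q^2] f(1)=1,f(2)=1 ⇒ 2
d|3:{1,3}  Σf=1+1=2
q^4  k|4↦f(k): 1:1 2:1 4:1  a_4=3
q^5  k|5↦f(k): 5:1 1:1  a_5=2
q^6  k|6↦f(k): 1:1 2:1 3:1 6:1  a_6=4
[q^7] f(7)=1,f(1)=1 ⇒ 2
q^8  k|8↦f(k): 8:1 4:1 2:1 1:1  a_8=4

2, 2, 3, 2, 4, 2, 4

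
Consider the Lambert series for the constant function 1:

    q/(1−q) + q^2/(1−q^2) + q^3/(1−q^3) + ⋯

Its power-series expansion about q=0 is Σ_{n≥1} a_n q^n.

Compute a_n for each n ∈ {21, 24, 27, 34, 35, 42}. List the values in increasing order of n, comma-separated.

[q^21] f(1)=1,f(3)=1,f(7)=1,f(21)=1 ⇒ 4
[q^24] f(1)=1,f(2)=1,f(3)=1,f(4)=1,f(6)=1,f(8)=1,f(12)=1,f(24)=1 ⇒ 8
d|27:{1,3,9,27}  Σf=1+1+1+1=4
n=34: 34·1 17·2 2·17 1·34  f→[1+1+1+1]=4
d|35:{35,7,5,1}  Σf=1+1+1+1=4
n=42: 42·1 21·2 14·3 7·6 6·7 3·14 2·21 1·42  f→[1+1+1+1+1+1+1+1]=8

4, 8, 4, 4, 4, 8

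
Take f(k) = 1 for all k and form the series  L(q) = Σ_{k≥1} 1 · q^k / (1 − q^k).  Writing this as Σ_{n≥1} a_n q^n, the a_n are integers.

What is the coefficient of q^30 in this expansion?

a_30 = 8

n=30: 1·30 2·15 3·10 5·6 6·5 10·3 15·2 30·1  f→[1+1+1+1+1+1+1+1]=8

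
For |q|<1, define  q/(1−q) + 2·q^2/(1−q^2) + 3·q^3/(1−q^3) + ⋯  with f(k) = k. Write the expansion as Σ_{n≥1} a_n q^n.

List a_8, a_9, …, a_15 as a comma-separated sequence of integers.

15, 13, 18, 12, 28, 14, 24, 24

n=8: 1·8 2·4 4·2 8·1  f→[1+2+4+8]=15
[q^9] f(9)=9,f(3)=3,f(1)=1 ⇒ 13
n=10: 1·10 2·5 5·2 10·1  f→[1+2+5+10]=18
[q^11] f(11)=11,f(1)=1 ⇒ 12
q^12  k|12↦f(k): 12:12 6:6 4:4 3:3 2:2 1:1  a_12=28
n=13: 1·13 13·1  f→[1+13]=14
[q^14] f(1)=1,f(2)=2,f(7)=7,f(14)=14 ⇒ 24
n=15: 15·1 5·3 3·5 1·15  f→[15+5+3+1]=24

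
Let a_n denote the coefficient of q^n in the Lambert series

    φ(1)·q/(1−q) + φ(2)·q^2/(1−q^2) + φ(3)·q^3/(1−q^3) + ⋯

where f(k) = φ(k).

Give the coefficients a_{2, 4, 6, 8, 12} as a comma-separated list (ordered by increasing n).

q^2  k|2↦φ(k): 2:1 1:1  a_2=2
d|4:{4,2,1}  Σφ=2+1+1=4
d|6:{6,3,2,1}  Σφ=2+2+1+1=6
d|8:{1,2,4,8}  Σφ=1+1+2+4=8
n=12: 1·12 2·6 3·4 4·3 6·2 12·1  φ→[1+1+2+2+2+4]=12

2, 4, 6, 8, 12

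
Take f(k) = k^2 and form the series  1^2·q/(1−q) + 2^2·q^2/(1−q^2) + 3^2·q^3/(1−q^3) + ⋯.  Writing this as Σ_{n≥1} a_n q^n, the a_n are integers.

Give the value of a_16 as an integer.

a_16 = 341

q^16  k|16↦f(k): 16:256 8:64 4:16 2:4 1:1  a_16=341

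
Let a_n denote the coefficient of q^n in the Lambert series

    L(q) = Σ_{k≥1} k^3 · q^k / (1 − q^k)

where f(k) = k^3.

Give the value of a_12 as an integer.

a_12 = 2044

[q^12] f(1)=1,f(2)=8,f(3)=27,f(4)=64,f(6)=216,f(12)=1728 ⇒ 2044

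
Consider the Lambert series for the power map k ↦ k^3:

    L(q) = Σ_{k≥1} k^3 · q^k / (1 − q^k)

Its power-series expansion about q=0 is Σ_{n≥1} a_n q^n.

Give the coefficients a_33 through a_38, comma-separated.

37296, 44226, 43344, 55261, 50654, 61740

[q^33] f(1)=1,f(3)=27,f(11)=1331,f(33)=35937 ⇒ 37296
q^34  k|34↦f(k): 34:39304 17:4913 2:8 1:1  a_34=44226
d|35:{35,7,5,1}  Σf=42875+343+125+1=43344
q^36  k|36↦f(k): 36:46656 18:5832 12:1728 9:729 6:216 4:64 3:27 2:8 1:1  a_36=55261
d|37:{37,1}  Σf=50653+1=50654
q^38  k|38↦f(k): 38:54872 19:6859 2:8 1:1  a_38=61740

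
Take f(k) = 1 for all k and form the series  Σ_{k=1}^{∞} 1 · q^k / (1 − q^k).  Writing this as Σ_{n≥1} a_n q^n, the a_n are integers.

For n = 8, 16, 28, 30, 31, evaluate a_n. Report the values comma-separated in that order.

d|8:{1,2,4,8}  Σf=1+1+1+1=4
q^16  k|16↦f(k): 16:1 8:1 4:1 2:1 1:1  a_16=5
[q^28] f(1)=1,f(2)=1,f(4)=1,f(7)=1,f(14)=1,f(28)=1 ⇒ 6
d|30:{30,15,10,6,5,3,2,1}  Σf=1+1+1+1+1+1+1+1=8
n=31: 1·31 31·1  f→[1+1]=2

4, 5, 6, 8, 2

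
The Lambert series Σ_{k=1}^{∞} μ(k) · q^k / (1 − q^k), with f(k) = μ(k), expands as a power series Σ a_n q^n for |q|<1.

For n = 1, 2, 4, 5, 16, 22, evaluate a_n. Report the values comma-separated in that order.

n=1: 1·1  μ→[1]=1
q^2  k|2↦μ(k): 1:1 2:-1  a_2=0
d|4:{4,2,1}  Σμ=0+(-1)+1=0
[q^5] μ(5)=-1,μ(1)=1 ⇒ 0
d|16:{16,8,4,2,1}  Σμ=0+0+0+(-1)+1=0
d|22:{22,11,2,1}  Σμ=1+(-1)+(-1)+1=0

1, 0, 0, 0, 0, 0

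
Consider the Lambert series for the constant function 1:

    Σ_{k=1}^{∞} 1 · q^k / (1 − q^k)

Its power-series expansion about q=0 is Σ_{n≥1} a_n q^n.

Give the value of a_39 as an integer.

d|39:{1,3,13,39}  Σf=1+1+1+1=4

a_39 = 4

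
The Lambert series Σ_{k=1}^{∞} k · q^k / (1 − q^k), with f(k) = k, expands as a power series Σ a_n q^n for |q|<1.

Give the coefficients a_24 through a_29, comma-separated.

60, 31, 42, 40, 56, 30

q^24  k|24↦f(k): 1:1 2:2 3:3 4:4 6:6 8:8 12:12 24:24  a_24=60
d|25:{1,5,25}  Σf=1+5+25=31
q^26  k|26↦f(k): 1:1 2:2 13:13 26:26  a_26=42
d|27:{27,9,3,1}  Σf=27+9+3+1=40
[q^28] f(1)=1,f(2)=2,f(4)=4,f(7)=7,f(14)=14,f(28)=28 ⇒ 56
[q^29] f(29)=29,f(1)=1 ⇒ 30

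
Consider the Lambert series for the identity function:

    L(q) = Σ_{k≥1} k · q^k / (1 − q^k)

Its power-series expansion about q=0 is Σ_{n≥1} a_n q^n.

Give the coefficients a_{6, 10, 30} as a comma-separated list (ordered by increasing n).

n=6: 1·6 2·3 3·2 6·1  f→[1+2+3+6]=12
d|10:{10,5,2,1}  Σf=10+5+2+1=18
d|30:{1,2,3,5,6,10,15,30}  Σf=1+2+3+5+6+10+15+30=72

12, 18, 72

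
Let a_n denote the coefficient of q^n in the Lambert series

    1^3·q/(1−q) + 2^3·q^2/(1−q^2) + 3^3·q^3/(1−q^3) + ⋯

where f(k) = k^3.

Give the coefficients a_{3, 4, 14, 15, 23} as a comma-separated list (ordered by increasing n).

n=3: 1·3 3·1  f→[1+27]=28
q^4  k|4↦f(k): 4:64 2:8 1:1  a_4=73
d|14:{1,2,7,14}  Σf=1+8+343+2744=3096
d|15:{1,3,5,15}  Σf=1+27+125+3375=3528
[q^23] f(23)=12167,f(1)=1 ⇒ 12168

28, 73, 3096, 3528, 12168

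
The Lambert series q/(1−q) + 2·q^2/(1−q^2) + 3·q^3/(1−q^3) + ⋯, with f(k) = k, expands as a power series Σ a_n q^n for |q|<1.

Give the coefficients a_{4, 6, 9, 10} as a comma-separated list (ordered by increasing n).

n=4: 1·4 2·2 4·1  f→[1+2+4]=7
[q^6] f(6)=6,f(3)=3,f(2)=2,f(1)=1 ⇒ 12
d|9:{1,3,9}  Σf=1+3+9=13
[q^10] f(10)=10,f(5)=5,f(2)=2,f(1)=1 ⇒ 18

7, 12, 13, 18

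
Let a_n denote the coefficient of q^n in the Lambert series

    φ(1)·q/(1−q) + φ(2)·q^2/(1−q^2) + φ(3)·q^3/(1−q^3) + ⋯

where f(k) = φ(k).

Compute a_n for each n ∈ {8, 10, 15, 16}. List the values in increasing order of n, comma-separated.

n=8: 8·1 4·2 2·4 1·8  φ→[4+2+1+1]=8
q^10  k|10↦φ(k): 1:1 2:1 5:4 10:4  a_10=10
n=15: 15·1 5·3 3·5 1·15  φ→[8+4+2+1]=15
n=16: 16·1 8·2 4·4 2·8 1·16  φ→[8+4+2+1+1]=16

8, 10, 15, 16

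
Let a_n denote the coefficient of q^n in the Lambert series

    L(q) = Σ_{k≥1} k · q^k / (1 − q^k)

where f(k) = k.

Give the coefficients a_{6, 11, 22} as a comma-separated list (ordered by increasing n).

12, 12, 36

[q^6] f(6)=6,f(3)=3,f(2)=2,f(1)=1 ⇒ 12
q^11  k|11↦f(k): 11:11 1:1  a_11=12
n=22: 1·22 2·11 11·2 22·1  f→[1+2+11+22]=36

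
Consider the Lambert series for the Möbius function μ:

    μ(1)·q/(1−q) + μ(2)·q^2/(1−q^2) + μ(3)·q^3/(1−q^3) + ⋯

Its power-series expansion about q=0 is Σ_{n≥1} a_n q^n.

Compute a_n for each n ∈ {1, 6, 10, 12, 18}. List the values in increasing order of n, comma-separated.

1, 0, 0, 0, 0

[q^1] μ(1)=1 ⇒ 1
n=6: 6·1 3·2 2·3 1·6  μ→[1+(-1)+(-1)+1]=0
d|10:{10,5,2,1}  Σμ=1+(-1)+(-1)+1=0
[q^12] μ(1)=1,μ(2)=-1,μ(3)=-1,μ(4)=0,μ(6)=1,μ(12)=0 ⇒ 0
n=18: 1·18 2·9 3·6 6·3 9·2 18·1  μ→[1+(-1)+(-1)+1+0+0]=0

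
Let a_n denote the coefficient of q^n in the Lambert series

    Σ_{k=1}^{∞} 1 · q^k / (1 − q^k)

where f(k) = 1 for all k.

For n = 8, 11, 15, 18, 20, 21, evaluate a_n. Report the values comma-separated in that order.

4, 2, 4, 6, 6, 4

[q^8] f(8)=1,f(4)=1,f(2)=1,f(1)=1 ⇒ 4
[q^11] f(1)=1,f(11)=1 ⇒ 2
q^15  k|15↦f(k): 15:1 5:1 3:1 1:1  a_15=4
[q^18] f(1)=1,f(2)=1,f(3)=1,f(6)=1,f(9)=1,f(18)=1 ⇒ 6
d|20:{1,2,4,5,10,20}  Σf=1+1+1+1+1+1=6
[q^21] f(21)=1,f(7)=1,f(3)=1,f(1)=1 ⇒ 4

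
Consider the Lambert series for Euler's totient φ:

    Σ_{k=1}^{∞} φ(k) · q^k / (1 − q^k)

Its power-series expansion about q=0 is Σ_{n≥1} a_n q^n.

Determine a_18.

n=18: 1·18 2·9 3·6 6·3 9·2 18·1  φ→[1+1+2+2+6+6]=18

a_18 = 18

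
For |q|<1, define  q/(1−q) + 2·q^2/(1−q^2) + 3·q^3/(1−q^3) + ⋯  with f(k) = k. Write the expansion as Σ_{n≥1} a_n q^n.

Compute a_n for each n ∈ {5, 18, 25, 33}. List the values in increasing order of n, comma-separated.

6, 39, 31, 48

q^5  k|5↦f(k): 1:1 5:5  a_5=6
d|18:{18,9,6,3,2,1}  Σf=18+9+6+3+2+1=39
[q^25] f(1)=1,f(5)=5,f(25)=25 ⇒ 31
n=33: 1·33 3·11 11·3 33·1  f→[1+3+11+33]=48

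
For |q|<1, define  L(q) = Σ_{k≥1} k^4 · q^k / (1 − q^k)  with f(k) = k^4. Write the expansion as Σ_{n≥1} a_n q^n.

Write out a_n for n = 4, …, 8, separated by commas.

273, 626, 1394, 2402, 4369

q^4  k|4↦f(k): 1:1 2:16 4:256  a_4=273
n=5: 5·1 1·5  f→[625+1]=626
n=6: 1·6 2·3 3·2 6·1  f→[1+16+81+1296]=1394
q^7  k|7↦f(k): 7:2401 1:1  a_7=2402
n=8: 8·1 4·2 2·4 1·8  f→[4096+256+16+1]=4369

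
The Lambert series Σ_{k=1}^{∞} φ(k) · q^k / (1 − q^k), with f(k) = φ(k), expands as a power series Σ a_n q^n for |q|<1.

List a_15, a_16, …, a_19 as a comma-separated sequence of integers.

[q^15] φ(1)=1,φ(3)=2,φ(5)=4,φ(15)=8 ⇒ 15
d|16:{1,2,4,8,16}  Σφ=1+1+2+4+8=16
[q^17] φ(17)=16,φ(1)=1 ⇒ 17
[q^18] φ(1)=1,φ(2)=1,φ(3)=2,φ(6)=2,φ(9)=6,φ(18)=6 ⇒ 18
n=19: 1·19 19·1  φ→[1+18]=19

15, 16, 17, 18, 19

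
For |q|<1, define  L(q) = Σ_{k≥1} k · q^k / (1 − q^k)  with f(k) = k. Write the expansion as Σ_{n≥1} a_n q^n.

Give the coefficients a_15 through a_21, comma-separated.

d|15:{15,5,3,1}  Σf=15+5+3+1=24
q^16  k|16↦f(k): 16:16 8:8 4:4 2:2 1:1  a_16=31
d|17:{17,1}  Σf=17+1=18
d|18:{18,9,6,3,2,1}  Σf=18+9+6+3+2+1=39
n=19: 19·1 1·19  f→[19+1]=20
d|20:{20,10,5,4,2,1}  Σf=20+10+5+4+2+1=42
d|21:{21,7,3,1}  Σf=21+7+3+1=32

24, 31, 18, 39, 20, 42, 32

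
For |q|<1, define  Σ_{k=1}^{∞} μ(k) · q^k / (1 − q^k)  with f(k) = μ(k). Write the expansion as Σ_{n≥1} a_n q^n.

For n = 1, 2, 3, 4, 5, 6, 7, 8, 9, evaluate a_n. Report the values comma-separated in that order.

1, 0, 0, 0, 0, 0, 0, 0, 0

q^1  k|1↦μ(k): 1:1  a_1=1
d|2:{1,2}  Σμ=1+(-1)=0
n=3: 1·3 3·1  μ→[1+(-1)]=0
[q^4] μ(1)=1,μ(2)=-1,μ(4)=0 ⇒ 0
q^5  k|5↦μ(k): 5:-1 1:1  a_5=0
[q^6] μ(6)=1,μ(3)=-1,μ(2)=-1,μ(1)=1 ⇒ 0
d|7:{7,1}  Σμ=(-1)+1=0
[q^8] μ(1)=1,μ(2)=-1,μ(4)=0,μ(8)=0 ⇒ 0
q^9  k|9↦μ(k): 1:1 3:-1 9:0  a_9=0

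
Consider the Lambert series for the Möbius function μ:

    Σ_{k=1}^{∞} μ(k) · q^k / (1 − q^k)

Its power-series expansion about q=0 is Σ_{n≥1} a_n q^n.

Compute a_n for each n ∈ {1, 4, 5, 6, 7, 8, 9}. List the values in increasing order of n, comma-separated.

d|1:{1}  Σμ=1=1
n=4: 1·4 2·2 4·1  μ→[1+(-1)+0]=0
d|5:{5,1}  Σμ=(-1)+1=0
n=6: 1·6 2·3 3·2 6·1  μ→[1+(-1)+(-1)+1]=0
[q^7] μ(1)=1,μ(7)=-1 ⇒ 0
[q^8] μ(1)=1,μ(2)=-1,μ(4)=0,μ(8)=0 ⇒ 0
n=9: 9·1 3·3 1·9  μ→[0+(-1)+1]=0

1, 0, 0, 0, 0, 0, 0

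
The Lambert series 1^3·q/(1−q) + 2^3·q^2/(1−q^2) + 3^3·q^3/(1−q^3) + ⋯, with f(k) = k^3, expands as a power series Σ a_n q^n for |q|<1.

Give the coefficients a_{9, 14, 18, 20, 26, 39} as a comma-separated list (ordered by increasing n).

[q^9] f(1)=1,f(3)=27,f(9)=729 ⇒ 757
d|14:{14,7,2,1}  Σf=2744+343+8+1=3096
d|18:{1,2,3,6,9,18}  Σf=1+8+27+216+729+5832=6813
n=20: 1·20 2·10 4·5 5·4 10·2 20·1  f→[1+8+64+125+1000+8000]=9198
[q^26] f(1)=1,f(2)=8,f(13)=2197,f(26)=17576 ⇒ 19782
n=39: 39·1 13·3 3·13 1·39  f→[59319+2197+27+1]=61544

757, 3096, 6813, 9198, 19782, 61544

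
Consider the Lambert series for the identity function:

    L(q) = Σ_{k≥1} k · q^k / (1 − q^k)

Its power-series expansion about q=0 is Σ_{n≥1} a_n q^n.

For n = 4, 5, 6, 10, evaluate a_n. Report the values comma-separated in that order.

[q^4] f(4)=4,f(2)=2,f(1)=1 ⇒ 7
q^5  k|5↦f(k): 5:5 1:1  a_5=6
n=6: 6·1 3·2 2·3 1·6  f→[6+3+2+1]=12
q^10  k|10↦f(k): 10:10 5:5 2:2 1:1  a_10=18

7, 6, 12, 18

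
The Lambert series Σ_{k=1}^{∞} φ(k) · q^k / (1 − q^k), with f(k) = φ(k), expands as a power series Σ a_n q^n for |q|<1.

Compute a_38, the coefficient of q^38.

d|38:{38,19,2,1}  Σφ=18+18+1+1=38

a_38 = 38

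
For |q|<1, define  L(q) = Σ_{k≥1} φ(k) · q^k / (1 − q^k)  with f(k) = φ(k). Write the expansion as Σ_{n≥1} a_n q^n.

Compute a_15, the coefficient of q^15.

q^15  k|15↦φ(k): 1:1 3:2 5:4 15:8  a_15=15

a_15 = 15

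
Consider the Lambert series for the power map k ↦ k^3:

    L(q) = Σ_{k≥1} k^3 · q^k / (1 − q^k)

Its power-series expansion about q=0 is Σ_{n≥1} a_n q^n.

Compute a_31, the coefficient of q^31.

q^31  k|31↦f(k): 1:1 31:29791  a_31=29792

a_31 = 29792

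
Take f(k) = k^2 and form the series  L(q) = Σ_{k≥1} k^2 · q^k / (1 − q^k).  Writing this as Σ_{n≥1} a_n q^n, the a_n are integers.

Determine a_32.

n=32: 1·32 2·16 4·8 8·4 16·2 32·1  f→[1+4+16+64+256+1024]=1365

a_32 = 1365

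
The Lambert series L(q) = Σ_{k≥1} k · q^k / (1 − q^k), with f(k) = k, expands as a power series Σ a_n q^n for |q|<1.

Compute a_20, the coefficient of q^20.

d|20:{1,2,4,5,10,20}  Σf=1+2+4+5+10+20=42

a_20 = 42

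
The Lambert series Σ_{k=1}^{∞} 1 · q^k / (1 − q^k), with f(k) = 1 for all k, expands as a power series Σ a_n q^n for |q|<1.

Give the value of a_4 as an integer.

a_4 = 3

d|4:{4,2,1}  Σf=1+1+1=3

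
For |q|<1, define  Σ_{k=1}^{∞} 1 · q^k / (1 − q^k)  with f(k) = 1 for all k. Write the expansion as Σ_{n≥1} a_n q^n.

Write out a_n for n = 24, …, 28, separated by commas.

8, 3, 4, 4, 6

[q^24] f(1)=1,f(2)=1,f(3)=1,f(4)=1,f(6)=1,f(8)=1,f(12)=1,f(24)=1 ⇒ 8
n=25: 25·1 5·5 1·25  f→[1+1+1]=3
[q^26] f(1)=1,f(2)=1,f(13)=1,f(26)=1 ⇒ 4
[q^27] f(1)=1,f(3)=1,f(9)=1,f(27)=1 ⇒ 4
n=28: 28·1 14·2 7·4 4·7 2·14 1·28  f→[1+1+1+1+1+1]=6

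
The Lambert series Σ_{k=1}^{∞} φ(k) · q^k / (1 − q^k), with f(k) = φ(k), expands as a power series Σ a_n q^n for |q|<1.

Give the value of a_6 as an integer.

[q^6] φ(6)=2,φ(3)=2,φ(2)=1,φ(1)=1 ⇒ 6

a_6 = 6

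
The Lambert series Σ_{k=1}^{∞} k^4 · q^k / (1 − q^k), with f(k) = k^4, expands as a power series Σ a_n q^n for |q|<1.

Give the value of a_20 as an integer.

q^20  k|20↦f(k): 1:1 2:16 4:256 5:625 10:10000 20:160000  a_20=170898

a_20 = 170898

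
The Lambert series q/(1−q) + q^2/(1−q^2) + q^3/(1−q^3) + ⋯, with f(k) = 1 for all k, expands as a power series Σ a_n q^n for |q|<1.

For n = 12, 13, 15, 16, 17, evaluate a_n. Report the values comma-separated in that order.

[q^12] f(1)=1,f(2)=1,f(3)=1,f(4)=1,f(6)=1,f(12)=1 ⇒ 6
d|13:{1,13}  Σf=1+1=2
d|15:{1,3,5,15}  Σf=1+1+1+1=4
q^16  k|16↦f(k): 1:1 2:1 4:1 8:1 16:1  a_16=5
n=17: 17·1 1·17  f→[1+1]=2

6, 2, 4, 5, 2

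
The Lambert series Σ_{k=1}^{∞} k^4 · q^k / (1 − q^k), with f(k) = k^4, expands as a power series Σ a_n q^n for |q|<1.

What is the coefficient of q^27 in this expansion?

a_27 = 538084

n=27: 1·27 3·9 9·3 27·1  f→[1+81+6561+531441]=538084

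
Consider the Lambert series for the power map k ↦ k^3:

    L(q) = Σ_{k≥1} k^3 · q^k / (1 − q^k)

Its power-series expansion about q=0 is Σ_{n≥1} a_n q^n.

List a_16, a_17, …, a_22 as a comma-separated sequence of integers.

4681, 4914, 6813, 6860, 9198, 9632, 11988

n=16: 1·16 2·8 4·4 8·2 16·1  f→[1+8+64+512+4096]=4681
n=17: 1·17 17·1  f→[1+4913]=4914
[q^18] f(18)=5832,f(9)=729,f(6)=216,f(3)=27,f(2)=8,f(1)=1 ⇒ 6813
d|19:{19,1}  Σf=6859+1=6860
n=20: 20·1 10·2 5·4 4·5 2·10 1·20  f→[8000+1000+125+64+8+1]=9198
[q^21] f(21)=9261,f(7)=343,f(3)=27,f(1)=1 ⇒ 9632
n=22: 1·22 2·11 11·2 22·1  f→[1+8+1331+10648]=11988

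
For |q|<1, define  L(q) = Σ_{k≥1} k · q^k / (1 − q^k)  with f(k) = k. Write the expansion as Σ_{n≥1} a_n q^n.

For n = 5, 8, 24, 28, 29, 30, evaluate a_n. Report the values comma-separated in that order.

6, 15, 60, 56, 30, 72

q^5  k|5↦f(k): 1:1 5:5  a_5=6
[q^8] f(8)=8,f(4)=4,f(2)=2,f(1)=1 ⇒ 15
d|24:{24,12,8,6,4,3,2,1}  Σf=24+12+8+6+4+3+2+1=60
n=28: 28·1 14·2 7·4 4·7 2·14 1·28  f→[28+14+7+4+2+1]=56
n=29: 29·1 1·29  f→[29+1]=30
n=30: 1·30 2·15 3·10 5·6 6·5 10·3 15·2 30·1  f→[1+2+3+5+6+10+15+30]=72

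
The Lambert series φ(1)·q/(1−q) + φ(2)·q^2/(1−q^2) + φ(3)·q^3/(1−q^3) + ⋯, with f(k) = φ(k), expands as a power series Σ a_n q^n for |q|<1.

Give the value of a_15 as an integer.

d|15:{15,5,3,1}  Σφ=8+4+2+1=15

a_15 = 15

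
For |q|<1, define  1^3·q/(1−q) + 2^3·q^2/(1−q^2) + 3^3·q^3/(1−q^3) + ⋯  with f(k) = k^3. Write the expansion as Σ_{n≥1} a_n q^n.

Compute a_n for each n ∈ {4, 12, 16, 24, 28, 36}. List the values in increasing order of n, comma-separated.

[q^4] f(1)=1,f(2)=8,f(4)=64 ⇒ 73
q^12  k|12↦f(k): 1:1 2:8 3:27 4:64 6:216 12:1728  a_12=2044
d|16:{16,8,4,2,1}  Σf=4096+512+64+8+1=4681
n=24: 24·1 12·2 8·3 6·4 4·6 3·8 2·12 1·24  f→[13824+1728+512+216+64+27+8+1]=16380
q^28  k|28↦f(k): 1:1 2:8 4:64 7:343 14:2744 28:21952  a_28=25112
n=36: 36·1 18·2 12·3 9·4 6·6 4·9 3·12 2·18 1·36  f→[46656+5832+1728+729+216+64+27+8+1]=55261

73, 2044, 4681, 16380, 25112, 55261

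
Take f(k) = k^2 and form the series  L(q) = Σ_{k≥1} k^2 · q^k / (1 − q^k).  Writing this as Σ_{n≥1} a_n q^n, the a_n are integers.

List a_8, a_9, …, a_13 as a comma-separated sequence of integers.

q^8  k|8↦f(k): 8:64 4:16 2:4 1:1  a_8=85
n=9: 9·1 3·3 1·9  f→[81+9+1]=91
d|10:{10,5,2,1}  Σf=100+25+4+1=130
n=11: 1·11 11·1  f→[1+121]=122
[q^12] f(12)=144,f(6)=36,f(4)=16,f(3)=9,f(2)=4,f(1)=1 ⇒ 210
n=13: 13·1 1·13  f→[169+1]=170

85, 91, 130, 122, 210, 170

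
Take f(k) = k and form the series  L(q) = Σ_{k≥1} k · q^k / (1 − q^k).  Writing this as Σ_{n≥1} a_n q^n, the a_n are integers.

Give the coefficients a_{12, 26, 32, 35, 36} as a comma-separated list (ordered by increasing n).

[q^12] f(1)=1,f(2)=2,f(3)=3,f(4)=4,f(6)=6,f(12)=12 ⇒ 28
d|26:{26,13,2,1}  Σf=26+13+2+1=42
[q^32] f(1)=1,f(2)=2,f(4)=4,f(8)=8,f(16)=16,f(32)=32 ⇒ 63
n=35: 1·35 5·7 7·5 35·1  f→[1+5+7+35]=48
d|36:{1,2,3,4,6,9,12,18,36}  Σf=1+2+3+4+6+9+12+18+36=91

28, 42, 63, 48, 91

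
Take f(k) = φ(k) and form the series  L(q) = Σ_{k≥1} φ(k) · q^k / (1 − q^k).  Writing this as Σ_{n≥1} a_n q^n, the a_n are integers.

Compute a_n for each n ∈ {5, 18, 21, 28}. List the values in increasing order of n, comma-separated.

[q^5] φ(5)=4,φ(1)=1 ⇒ 5
[q^18] φ(18)=6,φ(9)=6,φ(6)=2,φ(3)=2,φ(2)=1,φ(1)=1 ⇒ 18
n=21: 21·1 7·3 3·7 1·21  φ→[12+6+2+1]=21
[q^28] φ(1)=1,φ(2)=1,φ(4)=2,φ(7)=6,φ(14)=6,φ(28)=12 ⇒ 28

5, 18, 21, 28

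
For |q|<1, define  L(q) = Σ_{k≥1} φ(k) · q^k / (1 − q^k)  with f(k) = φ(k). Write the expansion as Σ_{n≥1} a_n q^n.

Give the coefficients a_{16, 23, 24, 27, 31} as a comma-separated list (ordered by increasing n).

n=16: 1·16 2·8 4·4 8·2 16·1  φ→[1+1+2+4+8]=16
d|23:{23,1}  Σφ=22+1=23
n=24: 24·1 12·2 8·3 6·4 4·6 3·8 2·12 1·24  φ→[8+4+4+2+2+2+1+1]=24
n=27: 27·1 9·3 3·9 1·27  φ→[18+6+2+1]=27
[q^31] φ(31)=30,φ(1)=1 ⇒ 31

16, 23, 24, 27, 31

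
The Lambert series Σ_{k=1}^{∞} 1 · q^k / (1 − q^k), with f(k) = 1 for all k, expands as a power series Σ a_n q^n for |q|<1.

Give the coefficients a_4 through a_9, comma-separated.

q^4  k|4↦f(k): 1:1 2:1 4:1  a_4=3
[q^5] f(1)=1,f(5)=1 ⇒ 2
q^6  k|6↦f(k): 6:1 3:1 2:1 1:1  a_6=4
q^7  k|7↦f(k): 1:1 7:1  a_7=2
[q^8] f(8)=1,f(4)=1,f(2)=1,f(1)=1 ⇒ 4
q^9  k|9↦f(k): 9:1 3:1 1:1  a_9=3

3, 2, 4, 2, 4, 3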